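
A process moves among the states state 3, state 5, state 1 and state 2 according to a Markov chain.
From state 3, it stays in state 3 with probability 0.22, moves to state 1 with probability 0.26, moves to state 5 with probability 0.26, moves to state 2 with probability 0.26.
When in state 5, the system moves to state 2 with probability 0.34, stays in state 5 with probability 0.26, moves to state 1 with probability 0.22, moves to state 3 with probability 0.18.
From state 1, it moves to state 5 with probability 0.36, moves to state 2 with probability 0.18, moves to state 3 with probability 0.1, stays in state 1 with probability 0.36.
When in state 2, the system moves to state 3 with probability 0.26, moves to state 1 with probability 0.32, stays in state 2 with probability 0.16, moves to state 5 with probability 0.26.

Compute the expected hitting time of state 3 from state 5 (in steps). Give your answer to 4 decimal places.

Let t(s) be the expected number of steps to first reach state 3 from state s, with t(state 3) = 0. Conditioning on the first step:
t(state 5) = 1 + 0.26·t(state 5) + 0.22·t(state 1) + 0.34·t(state 2)
t(state 1) = 1 + 0.36·t(state 5) + 0.36·t(state 1) + 0.18·t(state 2)
t(state 2) = 1 + 0.26·t(state 5) + 0.32·t(state 1) + 0.16·t(state 2)
Solving: t(state 5) = 5.6441, t(state 1) = 6.2311, t(state 2) = 5.3112.
Expected steps from state 5 to state 3: 5.6441.

5.6441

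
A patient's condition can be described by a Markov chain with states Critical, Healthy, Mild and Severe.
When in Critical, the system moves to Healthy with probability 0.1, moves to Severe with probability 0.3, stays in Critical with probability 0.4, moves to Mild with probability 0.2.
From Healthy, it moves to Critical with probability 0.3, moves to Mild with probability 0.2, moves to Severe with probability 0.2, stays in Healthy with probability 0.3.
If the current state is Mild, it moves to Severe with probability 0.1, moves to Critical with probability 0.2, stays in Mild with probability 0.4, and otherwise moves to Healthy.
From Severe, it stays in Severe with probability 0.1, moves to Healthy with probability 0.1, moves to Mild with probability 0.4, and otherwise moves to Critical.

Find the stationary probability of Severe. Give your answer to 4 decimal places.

0.1841

Let the stationary distribution be π with π = πP and π_1 + π_2 + π_3 + π_4 = 1.
π_1 = 0.4·π_1 + 0.3·π_2 + 0.2·π_3 + 0.4·π_4
π_2 = 0.1·π_1 + 0.3·π_2 + 0.3·π_3 + 0.1·π_4
π_3 = 0.2·π_1 + 0.2·π_2 + 0.4·π_3 + 0.4·π_4
Solving with the normalization constraint gives π = (0.3209, 0.1990, 0.2960, 0.1841).
So the stationary probability of Severe is 0.1841.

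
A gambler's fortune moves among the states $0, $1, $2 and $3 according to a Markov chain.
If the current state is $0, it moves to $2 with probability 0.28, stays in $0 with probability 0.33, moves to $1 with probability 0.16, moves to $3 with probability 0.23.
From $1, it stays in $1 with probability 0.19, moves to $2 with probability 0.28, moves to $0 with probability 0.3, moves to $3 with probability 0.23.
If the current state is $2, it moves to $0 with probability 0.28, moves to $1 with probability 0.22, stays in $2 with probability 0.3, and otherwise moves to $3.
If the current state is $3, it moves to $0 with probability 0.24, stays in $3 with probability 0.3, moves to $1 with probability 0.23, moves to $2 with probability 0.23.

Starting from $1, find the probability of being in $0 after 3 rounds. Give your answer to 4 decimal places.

Propagate the distribution vector 3 rounds from $1.
After 0 rounds: (0.0000, 1.0000, 0.0000, 0.0000)
After 1 round: (0.3000, 0.1900, 0.2800, 0.2300)
After 2 rounds: (0.2896, 0.1986, 0.2741, 0.2377)
After 3 rounds: (0.2889, 0.1990, 0.2736, 0.2384)
P(in $0 after 3 rounds) = 0.2889

0.2889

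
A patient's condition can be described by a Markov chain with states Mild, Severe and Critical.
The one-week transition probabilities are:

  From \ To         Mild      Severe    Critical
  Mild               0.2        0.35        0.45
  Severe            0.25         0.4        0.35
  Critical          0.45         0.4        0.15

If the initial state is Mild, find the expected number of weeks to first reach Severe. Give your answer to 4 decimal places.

Let t(s) be the expected number of weeks to first reach Severe from state s, with t(Severe) = 0. Conditioning on the first week:
t(Mild) = 1 + 0.2·t(Mild) + 0.45·t(Critical)
t(Critical) = 1 + 0.45·t(Mild) + 0.15·t(Critical)
Solving: t(Mild) = 2.7225, t(Critical) = 2.6178.
Expected weeks from Mild to Severe: 2.7225.

2.7225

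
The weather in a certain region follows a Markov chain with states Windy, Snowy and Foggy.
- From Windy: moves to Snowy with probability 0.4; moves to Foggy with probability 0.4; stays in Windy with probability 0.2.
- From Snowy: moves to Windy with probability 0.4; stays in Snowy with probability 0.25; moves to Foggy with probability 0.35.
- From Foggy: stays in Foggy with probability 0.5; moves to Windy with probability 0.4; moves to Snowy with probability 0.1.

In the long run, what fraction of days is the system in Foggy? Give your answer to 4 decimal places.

Let the stationary distribution be π with π = πP and π_1 + π_2 + π_3 = 1.
π_1 = 0.2·π_1 + 0.4·π_2 + 0.4·π_3
π_2 = 0.4·π_1 + 0.25·π_2 + 0.1·π_3
Solving with the normalization constraint gives π = (0.3333, 0.2353, 0.4314).
So the stationary probability of Foggy is 0.4314.

0.4314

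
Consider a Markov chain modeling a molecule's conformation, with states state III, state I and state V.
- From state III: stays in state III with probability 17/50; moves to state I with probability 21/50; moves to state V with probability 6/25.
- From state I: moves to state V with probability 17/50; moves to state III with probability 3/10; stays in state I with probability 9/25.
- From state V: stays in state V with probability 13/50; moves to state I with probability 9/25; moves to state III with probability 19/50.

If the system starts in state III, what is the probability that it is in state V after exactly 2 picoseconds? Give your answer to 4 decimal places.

0.2868

Sum over the intermediate state after 1 picosecond:
P = P(state III→state III)·P(state III→state V) + P(state III→state I)·P(state I→state V) + P(state III→state V)·P(state V→state V)
  = 0.34×0.24 + 0.42×0.34 + 0.24×0.26
  = 0.0816 + 0.1428 + 0.0624 = 0.2868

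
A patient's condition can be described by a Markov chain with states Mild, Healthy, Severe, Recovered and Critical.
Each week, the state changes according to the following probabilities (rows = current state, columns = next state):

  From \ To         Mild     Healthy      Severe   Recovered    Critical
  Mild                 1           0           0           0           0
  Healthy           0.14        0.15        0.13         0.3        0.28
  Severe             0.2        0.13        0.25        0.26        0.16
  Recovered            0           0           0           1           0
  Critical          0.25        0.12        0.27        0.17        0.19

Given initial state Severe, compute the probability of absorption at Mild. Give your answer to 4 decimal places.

Let h(s) be the probability of absorption at Mild starting from transient state s. Then h(Mild) = 1 and h(Recovered) = 0. By first-step analysis:
h(Healthy) = 0.14·1 + 0.15·h(Healthy) + 0.13·h(Severe) + 0.3·0 + 0.28·h(Critical)
h(Severe) = 0.2·1 + 0.13·h(Healthy) + 0.25·h(Severe) + 0.26·0 + 0.16·h(Critical)
h(Critical) = 0.25·1 + 0.12·h(Healthy) + 0.27·h(Severe) + 0.17·0 + 0.19·h(Critical)
Solving: h(Healthy) = 0.4035, h(Severe) = 0.4470, h(Critical) = 0.5174.
Starting from Severe, the probability is 0.4470.

0.4470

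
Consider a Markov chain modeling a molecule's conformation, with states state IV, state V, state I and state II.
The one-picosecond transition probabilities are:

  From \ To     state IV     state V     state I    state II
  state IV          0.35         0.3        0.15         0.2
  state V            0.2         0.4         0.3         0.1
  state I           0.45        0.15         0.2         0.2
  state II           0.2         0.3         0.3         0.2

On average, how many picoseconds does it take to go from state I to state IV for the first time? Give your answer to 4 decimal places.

Let t(s) be the expected number of picoseconds to first reach state IV from state s, with t(state IV) = 0. Conditioning on the first picosecond:
t(state V) = 1 + 0.4·t(state V) + 0.3·t(state I) + 0.1·t(state II)
t(state I) = 1 + 0.15·t(state V) + 0.2·t(state I) + 0.2·t(state II)
t(state II) = 1 + 0.3·t(state V) + 0.3·t(state I) + 0.2·t(state II)
Solving: t(state V) = 3.7288, t(state I) = 2.8814, t(state II) = 3.7288.
Expected picoseconds from state I to state IV: 2.8814.

2.8814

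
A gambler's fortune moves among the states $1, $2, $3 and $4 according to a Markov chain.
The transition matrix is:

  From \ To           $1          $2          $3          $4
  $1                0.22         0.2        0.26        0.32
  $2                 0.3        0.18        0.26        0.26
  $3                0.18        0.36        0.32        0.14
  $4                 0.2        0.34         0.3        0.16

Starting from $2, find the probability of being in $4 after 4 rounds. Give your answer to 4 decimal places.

Propagate the distribution vector 4 rounds from $2.
After 0 rounds: (0.0000, 1.0000, 0.0000, 0.0000)
After 1 round: (0.3000, 0.1800, 0.2600, 0.2600)
After 2 rounds: (0.2188, 0.2744, 0.2860, 0.2208)
After 3 rounds: (0.2261, 0.2712, 0.2860, 0.2167)
After 4 rounds: (0.2259, 0.2707, 0.2858, 0.2176)
P(in $4 after 4 rounds) = 0.2176

0.2176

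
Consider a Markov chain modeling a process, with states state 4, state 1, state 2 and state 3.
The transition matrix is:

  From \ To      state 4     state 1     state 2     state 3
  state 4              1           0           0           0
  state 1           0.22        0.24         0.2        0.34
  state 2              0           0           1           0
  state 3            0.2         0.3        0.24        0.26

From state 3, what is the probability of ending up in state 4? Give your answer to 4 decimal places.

Let h(s) be the probability of absorption at state 4 starting from transient state s. Then h(state 4) = 1 and h(state 2) = 0. By first-step analysis:
h(state 1) = 0.22·1 + 0.24·h(state 1) + 0.2·0 + 0.34·h(state 3)
h(state 3) = 0.2·1 + 0.3·h(state 1) + 0.24·0 + 0.26·h(state 3)
Solving: h(state 1) = 0.5013, h(state 3) = 0.4735.
Starting from state 3, the probability is 0.4735.

0.4735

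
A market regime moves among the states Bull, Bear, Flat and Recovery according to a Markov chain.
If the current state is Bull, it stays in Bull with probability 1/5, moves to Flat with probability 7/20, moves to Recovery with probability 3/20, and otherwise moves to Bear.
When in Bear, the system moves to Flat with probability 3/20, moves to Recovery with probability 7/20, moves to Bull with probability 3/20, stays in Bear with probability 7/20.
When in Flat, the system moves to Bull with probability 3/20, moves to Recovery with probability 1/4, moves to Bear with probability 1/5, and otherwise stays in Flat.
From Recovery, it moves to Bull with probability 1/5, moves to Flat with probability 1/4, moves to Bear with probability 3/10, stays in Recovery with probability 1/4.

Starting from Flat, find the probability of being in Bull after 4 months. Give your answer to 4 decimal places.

Propagate the distribution vector 4 months from Flat.
After 0 months: (0.0000, 0.0000, 1.0000, 0.0000)
After 1 month: (0.1500, 0.2000, 0.4000, 0.2500)
After 2 months: (0.1700, 0.2700, 0.3050, 0.2550)
After 3 months: (0.1713, 0.2830, 0.2858, 0.2600)
After 4 months: (0.1716, 0.2856, 0.2817, 0.2612)
P(in Bull after 4 months) = 0.1716

0.1716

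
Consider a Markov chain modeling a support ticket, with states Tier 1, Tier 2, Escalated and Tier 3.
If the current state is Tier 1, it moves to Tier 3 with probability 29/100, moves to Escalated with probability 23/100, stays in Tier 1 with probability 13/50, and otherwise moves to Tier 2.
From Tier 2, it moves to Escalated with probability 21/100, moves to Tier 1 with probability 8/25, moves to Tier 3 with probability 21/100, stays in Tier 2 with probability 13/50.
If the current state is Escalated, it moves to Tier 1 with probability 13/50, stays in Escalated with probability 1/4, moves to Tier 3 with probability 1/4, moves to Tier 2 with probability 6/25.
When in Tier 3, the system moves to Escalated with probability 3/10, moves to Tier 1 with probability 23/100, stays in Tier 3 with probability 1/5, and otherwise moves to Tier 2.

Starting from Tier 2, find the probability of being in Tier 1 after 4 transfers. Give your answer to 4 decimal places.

Propagate the distribution vector 4 transfers from Tier 2.
After 0 transfers: (0.0000, 1.0000, 0.0000, 0.0000)
After 1 transfer: (0.3200, 0.2600, 0.2100, 0.2100)
After 2 transfers: (0.2693, 0.2451, 0.2437, 0.2419)
After 3 transfers: (0.2674, 0.2468, 0.2469, 0.2389)
After 4 transfers: (0.2676, 0.2468, 0.2467, 0.2389)
P(in Tier 1 after 4 transfers) = 0.2676

0.2676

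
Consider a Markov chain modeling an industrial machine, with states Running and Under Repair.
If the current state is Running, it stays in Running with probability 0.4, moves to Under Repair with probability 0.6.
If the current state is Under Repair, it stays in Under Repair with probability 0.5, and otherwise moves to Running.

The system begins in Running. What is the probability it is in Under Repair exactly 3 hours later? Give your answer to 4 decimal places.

Propagate the distribution vector 3 hours from Running.
After 0 hours: (1.0000, 0.0000)
After 1 hour: (0.4000, 0.6000)
After 2 hours: (0.4600, 0.5400)
After 3 hours: (0.4540, 0.5460)
P(in Under Repair after 3 hours) = 0.5460

0.5460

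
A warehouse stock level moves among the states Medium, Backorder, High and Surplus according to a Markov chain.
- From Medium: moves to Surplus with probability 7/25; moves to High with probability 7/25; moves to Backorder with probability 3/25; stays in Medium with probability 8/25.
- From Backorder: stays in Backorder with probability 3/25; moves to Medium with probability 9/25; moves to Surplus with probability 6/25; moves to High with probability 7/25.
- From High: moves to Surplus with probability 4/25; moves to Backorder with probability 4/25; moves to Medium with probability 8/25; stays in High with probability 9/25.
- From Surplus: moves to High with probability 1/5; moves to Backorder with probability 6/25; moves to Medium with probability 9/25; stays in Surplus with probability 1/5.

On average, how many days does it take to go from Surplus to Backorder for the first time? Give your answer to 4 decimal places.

Let t(s) be the expected number of days to first reach Backorder from state s, with t(Backorder) = 0. Conditioning on the first day:
t(Medium) = 1 + 0.32·t(Medium) + 0.28·t(High) + 0.28·t(Surplus)
t(High) = 1 + 0.32·t(Medium) + 0.36·t(High) + 0.16·t(Surplus)
t(Surplus) = 1 + 0.36·t(Medium) + 0.2·t(High) + 0.2·t(Surplus)
Solving: t(Medium) = 6.3012, t(High) = 6.1168, t(Surplus) = 5.6148.
Expected days from Surplus to Backorder: 5.6148.

5.6148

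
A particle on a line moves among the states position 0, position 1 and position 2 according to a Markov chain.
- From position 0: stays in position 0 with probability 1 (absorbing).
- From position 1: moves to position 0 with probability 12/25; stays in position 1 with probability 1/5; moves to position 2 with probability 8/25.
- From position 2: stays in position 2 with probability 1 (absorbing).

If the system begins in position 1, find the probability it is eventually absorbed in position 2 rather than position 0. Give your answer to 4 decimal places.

0.4000

Let h(s) be the probability of absorption at position 2 starting from transient state s. Then h(position 2) = 1 and h(position 0) = 0. By first-step analysis:
h(position 1) = 0.48·0 + 0.2·h(position 1) + 0.32·1
Solving: h(position 1) = 0.4000.
Starting from position 1, the probability is 0.4000.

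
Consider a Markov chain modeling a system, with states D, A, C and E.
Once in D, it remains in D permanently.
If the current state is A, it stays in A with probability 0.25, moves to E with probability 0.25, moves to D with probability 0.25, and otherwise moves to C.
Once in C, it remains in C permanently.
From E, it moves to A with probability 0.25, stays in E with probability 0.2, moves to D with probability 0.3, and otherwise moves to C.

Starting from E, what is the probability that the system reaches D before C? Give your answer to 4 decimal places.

0.5349

Let h(s) be the probability of absorption at D starting from transient state s. Then h(D) = 1 and h(C) = 0. By first-step analysis:
h(A) = 0.25·1 + 0.25·h(A) + 0.25·0 + 0.25·h(E)
h(E) = 0.3·1 + 0.25·h(A) + 0.25·0 + 0.2·h(E)
Solving: h(A) = 0.5116, h(E) = 0.5349.
Starting from E, the probability is 0.5349.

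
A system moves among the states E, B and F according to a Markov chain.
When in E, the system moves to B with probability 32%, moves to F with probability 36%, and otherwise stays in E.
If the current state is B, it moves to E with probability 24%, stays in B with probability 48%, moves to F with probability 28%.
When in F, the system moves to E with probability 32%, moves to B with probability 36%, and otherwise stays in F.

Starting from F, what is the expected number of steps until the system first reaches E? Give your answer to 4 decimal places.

Let t(s) be the expected number of steps to first reach E from state s, with t(E) = 0. Conditioning on the first step:
t(B) = 1 + 0.48·t(B) + 0.28·t(F)
t(F) = 1 + 0.36·t(B) + 0.32·t(F)
Solving: t(B) = 3.7975, t(F) = 3.4810.
Expected steps from F to E: 3.4810.

3.4810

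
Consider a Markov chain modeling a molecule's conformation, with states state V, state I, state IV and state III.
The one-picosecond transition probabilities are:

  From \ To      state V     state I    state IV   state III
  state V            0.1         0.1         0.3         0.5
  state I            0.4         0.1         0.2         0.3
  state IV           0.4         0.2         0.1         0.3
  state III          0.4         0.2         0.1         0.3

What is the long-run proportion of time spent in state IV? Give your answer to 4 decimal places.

0.1769

Let the stationary distribution be π with π = πP and π_1 + π_2 + π_3 + π_4 = 1.
π_1 = 0.1·π_1 + 0.4·π_2 + 0.4·π_3 + 0.4·π_4
π_2 = 0.1·π_1 + 0.1·π_2 + 0.2·π_3 + 0.2·π_4
π_3 = 0.3·π_1 + 0.2·π_2 + 0.1·π_3 + 0.1·π_4
Solving with the normalization constraint gives π = (0.3077, 0.1538, 0.1769, 0.3615).
So the stationary probability of state IV is 0.1769.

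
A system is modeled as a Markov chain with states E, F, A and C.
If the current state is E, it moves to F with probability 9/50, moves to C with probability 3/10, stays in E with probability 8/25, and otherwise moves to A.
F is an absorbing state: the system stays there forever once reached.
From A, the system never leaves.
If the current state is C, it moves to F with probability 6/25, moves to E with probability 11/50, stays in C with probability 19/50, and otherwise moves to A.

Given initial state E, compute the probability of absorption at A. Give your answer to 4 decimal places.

Let h(s) be the probability of absorption at A starting from transient state s. Then h(A) = 1 and h(F) = 0. By first-step analysis:
h(E) = 0.32·h(E) + 0.18·0 + 0.2·1 + 0.3·h(C)
h(C) = 0.22·h(E) + 0.24·0 + 0.16·1 + 0.38·h(C)
Solving: h(E) = 0.4837, h(C) = 0.4297.
Starting from E, the probability is 0.4837.

0.4837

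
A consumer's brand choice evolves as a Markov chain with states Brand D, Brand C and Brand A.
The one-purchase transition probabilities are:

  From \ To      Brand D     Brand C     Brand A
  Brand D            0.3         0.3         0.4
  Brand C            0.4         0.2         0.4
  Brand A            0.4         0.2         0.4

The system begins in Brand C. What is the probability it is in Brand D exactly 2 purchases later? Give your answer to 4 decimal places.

Sum over the intermediate state after 1 purchase:
P = P(Brand C→Brand D)·P(Brand D→Brand D) + P(Brand C→Brand C)·P(Brand C→Brand D) + P(Brand C→Brand A)·P(Brand A→Brand D)
  = 0.4×0.3 + 0.2×0.4 + 0.4×0.4
  = 0.1200 + 0.0800 + 0.1600 = 0.3600

0.3600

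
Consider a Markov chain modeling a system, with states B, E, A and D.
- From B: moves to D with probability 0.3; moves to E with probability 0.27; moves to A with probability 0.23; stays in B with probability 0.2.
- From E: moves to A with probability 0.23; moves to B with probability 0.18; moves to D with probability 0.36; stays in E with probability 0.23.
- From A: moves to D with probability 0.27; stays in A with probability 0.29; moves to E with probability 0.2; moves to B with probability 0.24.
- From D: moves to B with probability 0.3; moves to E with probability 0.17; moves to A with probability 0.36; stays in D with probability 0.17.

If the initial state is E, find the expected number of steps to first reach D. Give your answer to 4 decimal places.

Let t(s) be the expected number of steps to first reach D from state s, with t(D) = 0. Conditioning on the first step:
t(B) = 1 + 0.2·t(B) + 0.27·t(E) + 0.23·t(A)
t(E) = 1 + 0.18·t(B) + 0.23·t(E) + 0.23·t(A)
t(A) = 1 + 0.24·t(B) + 0.2·t(E) + 0.29·t(A)
Solving: t(B) = 3.2547, t(E) = 3.0669, t(A) = 3.3726.
Expected steps from E to D: 3.0669.

3.0669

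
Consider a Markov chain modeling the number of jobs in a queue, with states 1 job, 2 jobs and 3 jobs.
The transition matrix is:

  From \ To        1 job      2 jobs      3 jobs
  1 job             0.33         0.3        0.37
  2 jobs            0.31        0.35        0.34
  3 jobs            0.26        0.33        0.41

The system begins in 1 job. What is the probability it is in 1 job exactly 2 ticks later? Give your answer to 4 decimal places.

Sum over the intermediate state after 1 tick:
P = P(1 job→1 job)·P(1 job→1 job) + P(1 job→2 jobs)·P(2 jobs→1 job) + P(1 job→3 jobs)·P(3 jobs→1 job)
  = 0.33×0.33 + 0.3×0.31 + 0.37×0.26
  = 0.1089 + 0.0930 + 0.0962 = 0.2981

0.2981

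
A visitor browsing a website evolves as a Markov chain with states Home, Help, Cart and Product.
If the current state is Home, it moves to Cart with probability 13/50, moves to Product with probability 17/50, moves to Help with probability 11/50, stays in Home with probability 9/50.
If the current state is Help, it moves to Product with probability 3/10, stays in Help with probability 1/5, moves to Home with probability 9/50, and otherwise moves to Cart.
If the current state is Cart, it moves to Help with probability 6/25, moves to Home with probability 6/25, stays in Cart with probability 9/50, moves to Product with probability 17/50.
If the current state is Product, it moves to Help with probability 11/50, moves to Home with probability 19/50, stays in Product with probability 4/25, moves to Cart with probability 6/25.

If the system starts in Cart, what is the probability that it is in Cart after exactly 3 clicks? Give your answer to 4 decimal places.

0.2475

Propagate the distribution vector 3 clicks from Cart.
After 0 clicks: (0.0000, 0.0000, 1.0000, 0.0000)
After 1 click: (0.2400, 0.2400, 0.1800, 0.3400)
After 2 clicks: (0.2588, 0.2188, 0.2532, 0.2692)
After 3 clicks: (0.2490, 0.2207, 0.2475, 0.2828)
P(in Cart after 3 clicks) = 0.2475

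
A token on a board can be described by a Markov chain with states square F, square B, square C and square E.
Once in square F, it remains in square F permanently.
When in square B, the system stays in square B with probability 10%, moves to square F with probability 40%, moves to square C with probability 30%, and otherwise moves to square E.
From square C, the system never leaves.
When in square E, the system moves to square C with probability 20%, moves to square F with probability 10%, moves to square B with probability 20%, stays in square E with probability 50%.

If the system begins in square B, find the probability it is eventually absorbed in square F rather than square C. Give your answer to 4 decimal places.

0.5366

Let h(s) be the probability of absorption at square F starting from transient state s. Then h(square F) = 1 and h(square C) = 0. By first-step analysis:
h(square B) = 0.4·1 + 0.1·h(square B) + 0.3·0 + 0.2·h(square E)
h(square E) = 0.1·1 + 0.2·h(square B) + 0.2·0 + 0.5·h(square E)
Solving: h(square B) = 0.5366, h(square E) = 0.4146.
Starting from square B, the probability is 0.5366.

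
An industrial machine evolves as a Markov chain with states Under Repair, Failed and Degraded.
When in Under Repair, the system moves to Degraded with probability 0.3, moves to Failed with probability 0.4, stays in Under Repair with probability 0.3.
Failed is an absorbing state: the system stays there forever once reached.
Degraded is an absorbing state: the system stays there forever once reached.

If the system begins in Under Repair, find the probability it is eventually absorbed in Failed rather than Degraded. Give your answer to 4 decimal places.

0.5714

Let h(s) be the probability of absorption at Failed starting from transient state s. Then h(Failed) = 1 and h(Degraded) = 0. By first-step analysis:
h(Under Repair) = 0.3·h(Under Repair) + 0.4·1 + 0.3·0
Solving: h(Under Repair) = 0.5714.
Starting from Under Repair, the probability is 0.5714.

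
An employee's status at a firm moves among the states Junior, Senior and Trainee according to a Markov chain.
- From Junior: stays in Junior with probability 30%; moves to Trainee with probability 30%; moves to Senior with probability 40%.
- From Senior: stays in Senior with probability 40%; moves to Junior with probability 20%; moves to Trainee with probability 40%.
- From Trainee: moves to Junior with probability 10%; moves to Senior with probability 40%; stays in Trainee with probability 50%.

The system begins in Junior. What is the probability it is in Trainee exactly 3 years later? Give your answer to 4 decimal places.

0.4200

Propagate the distribution vector 3 years from Junior.
After 0 years: (1.0000, 0.0000, 0.0000)
After 1 year: (0.3000, 0.4000, 0.3000)
After 2 years: (0.2000, 0.4000, 0.4000)
After 3 years: (0.1800, 0.4000, 0.4200)
P(in Trainee after 3 years) = 0.4200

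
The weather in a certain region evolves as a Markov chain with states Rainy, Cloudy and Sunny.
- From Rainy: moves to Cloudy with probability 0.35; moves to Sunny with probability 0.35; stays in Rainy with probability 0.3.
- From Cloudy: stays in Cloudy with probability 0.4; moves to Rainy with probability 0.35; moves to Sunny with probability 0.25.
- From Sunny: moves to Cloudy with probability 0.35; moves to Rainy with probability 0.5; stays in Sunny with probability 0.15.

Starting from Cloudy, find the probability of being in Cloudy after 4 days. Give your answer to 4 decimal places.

Propagate the distribution vector 4 days from Cloudy.
After 0 days: (0.0000, 1.0000, 0.0000)
After 1 day: (0.3500, 0.4000, 0.2500)
After 2 days: (0.3700, 0.3700, 0.2600)
After 3 days: (0.3705, 0.3685, 0.2610)
After 4 days: (0.3706, 0.3684, 0.2610)
P(in Cloudy after 4 days) = 0.3684

0.3684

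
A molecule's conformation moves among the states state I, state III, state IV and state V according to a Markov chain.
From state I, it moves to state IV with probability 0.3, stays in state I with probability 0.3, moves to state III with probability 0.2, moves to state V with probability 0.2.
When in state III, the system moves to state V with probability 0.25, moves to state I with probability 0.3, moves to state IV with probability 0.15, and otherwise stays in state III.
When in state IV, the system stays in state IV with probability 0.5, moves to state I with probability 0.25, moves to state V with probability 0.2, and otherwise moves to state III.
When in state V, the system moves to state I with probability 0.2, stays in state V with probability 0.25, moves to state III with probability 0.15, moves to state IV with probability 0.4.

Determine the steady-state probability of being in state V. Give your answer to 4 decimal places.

0.2183

Let the stationary distribution be π with π = πP and π_1 + π_2 + π_3 + π_4 = 1.
π_1 = 0.3·π_1 + 0.3·π_2 + 0.25·π_3 + 0.2·π_4
π_2 = 0.2·π_1 + 0.3·π_2 + 0.05·π_3 + 0.15·π_4
π_3 = 0.3·π_1 + 0.15·π_2 + 0.5·π_3 + 0.4·π_4
Solving with the normalization constraint gives π = (0.2594, 0.1477, 0.3746, 0.2183).
So the stationary probability of state V is 0.2183.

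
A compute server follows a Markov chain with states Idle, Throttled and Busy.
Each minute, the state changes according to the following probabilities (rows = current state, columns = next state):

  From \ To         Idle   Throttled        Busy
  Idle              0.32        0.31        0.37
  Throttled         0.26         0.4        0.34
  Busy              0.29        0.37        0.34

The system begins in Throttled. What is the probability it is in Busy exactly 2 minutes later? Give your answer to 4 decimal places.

0.3478

Sum over the intermediate state after 1 minute:
P = P(Throttled→Idle)·P(Idle→Busy) + P(Throttled→Throttled)·P(Throttled→Busy) + P(Throttled→Busy)·P(Busy→Busy)
  = 0.26×0.37 + 0.4×0.34 + 0.34×0.34
  = 0.0962 + 0.1360 + 0.1156 = 0.3478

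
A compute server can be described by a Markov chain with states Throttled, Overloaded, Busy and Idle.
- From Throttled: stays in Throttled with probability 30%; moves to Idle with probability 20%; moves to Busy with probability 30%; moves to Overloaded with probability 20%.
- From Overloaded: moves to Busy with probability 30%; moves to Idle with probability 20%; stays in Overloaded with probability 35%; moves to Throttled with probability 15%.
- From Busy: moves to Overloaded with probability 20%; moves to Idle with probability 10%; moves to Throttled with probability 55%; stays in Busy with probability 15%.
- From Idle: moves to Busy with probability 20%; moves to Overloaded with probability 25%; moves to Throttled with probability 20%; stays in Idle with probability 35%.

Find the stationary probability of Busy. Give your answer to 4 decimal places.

0.2429

Let the stationary distribution be π with π = πP and π_1 + π_2 + π_3 + π_4 = 1.
π_1 = 0.3·π_1 + 0.15·π_2 + 0.55·π_3 + 0.2·π_4
π_2 = 0.2·π_1 + 0.35·π_2 + 0.2·π_3 + 0.25·π_4
π_3 = 0.3·π_1 + 0.3·π_2 + 0.15·π_3 + 0.2·π_4
Solving with the normalization constraint gives π = (0.3029, 0.2475, 0.2429, 0.2067).
So the stationary probability of Busy is 0.2429.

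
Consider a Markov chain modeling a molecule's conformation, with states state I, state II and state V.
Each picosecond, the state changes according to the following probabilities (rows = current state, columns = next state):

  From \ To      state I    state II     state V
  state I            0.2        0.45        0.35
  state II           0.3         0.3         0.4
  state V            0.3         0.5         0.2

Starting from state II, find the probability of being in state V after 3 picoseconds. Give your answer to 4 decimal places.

0.3255

Propagate the distribution vector 3 picoseconds from state II.
After 0 picoseconds: (0.0000, 1.0000, 0.0000)
After 1 picosecond: (0.3000, 0.3000, 0.4000)
After 2 picoseconds: (0.2700, 0.4250, 0.3050)
After 3 picoseconds: (0.2730, 0.4015, 0.3255)
P(in state V after 3 picoseconds) = 0.3255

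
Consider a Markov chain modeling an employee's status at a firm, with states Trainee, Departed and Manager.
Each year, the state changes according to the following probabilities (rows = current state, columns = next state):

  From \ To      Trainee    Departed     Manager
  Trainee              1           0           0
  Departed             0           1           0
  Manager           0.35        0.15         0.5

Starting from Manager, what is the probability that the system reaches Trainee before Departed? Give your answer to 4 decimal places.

Let h(s) be the probability of absorption at Trainee starting from transient state s. Then h(Trainee) = 1 and h(Departed) = 0. By first-step analysis:
h(Manager) = 0.35·1 + 0.15·0 + 0.5·h(Manager)
Solving: h(Manager) = 0.7000.
Starting from Manager, the probability is 0.7000.

0.7000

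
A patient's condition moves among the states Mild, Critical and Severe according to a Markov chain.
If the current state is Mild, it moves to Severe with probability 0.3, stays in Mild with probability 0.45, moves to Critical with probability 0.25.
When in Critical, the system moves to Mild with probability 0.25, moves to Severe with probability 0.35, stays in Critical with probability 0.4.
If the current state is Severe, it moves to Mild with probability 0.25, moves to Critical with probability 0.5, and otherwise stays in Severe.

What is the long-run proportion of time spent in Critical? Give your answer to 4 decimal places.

0.3835

Let the stationary distribution be π with π = πP and π_1 + π_2 + π_3 = 1.
π_1 = 0.45·π_1 + 0.25·π_2 + 0.25·π_3
π_2 = 0.25·π_1 + 0.4·π_2 + 0.5·π_3
Solving with the normalization constraint gives π = (0.3125, 0.3835, 0.3040).
So the stationary probability of Critical is 0.3835.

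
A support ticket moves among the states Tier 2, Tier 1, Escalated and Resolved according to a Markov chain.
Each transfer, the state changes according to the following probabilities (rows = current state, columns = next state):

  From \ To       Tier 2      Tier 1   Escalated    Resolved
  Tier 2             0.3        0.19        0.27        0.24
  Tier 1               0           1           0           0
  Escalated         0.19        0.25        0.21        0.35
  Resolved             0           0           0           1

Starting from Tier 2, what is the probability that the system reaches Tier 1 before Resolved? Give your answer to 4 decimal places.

Let h(s) be the probability of absorption at Tier 1 starting from transient state s. Then h(Tier 1) = 1 and h(Resolved) = 0. By first-step analysis:
h(Tier 2) = 0.3·h(Tier 2) + 0.19·1 + 0.27·h(Escalated) + 0.24·0
h(Escalated) = 0.19·h(Tier 2) + 0.25·1 + 0.21·h(Escalated) + 0.35·0
Solving: h(Tier 2) = 0.4337, h(Escalated) = 0.4208.
Starting from Tier 2, the probability is 0.4337.

0.4337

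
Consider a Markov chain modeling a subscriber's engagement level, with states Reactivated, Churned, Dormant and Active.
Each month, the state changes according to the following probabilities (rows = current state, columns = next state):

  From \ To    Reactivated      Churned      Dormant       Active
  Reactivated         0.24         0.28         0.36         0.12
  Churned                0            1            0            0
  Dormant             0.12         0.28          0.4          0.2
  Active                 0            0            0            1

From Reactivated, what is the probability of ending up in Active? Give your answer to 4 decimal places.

Let h(s) be the probability of absorption at Active starting from transient state s. Then h(Active) = 1 and h(Churned) = 0. By first-step analysis:
h(Reactivated) = 0.24·h(Reactivated) + 0.28·0 + 0.36·h(Dormant) + 0.12·1
h(Dormant) = 0.12·h(Reactivated) + 0.28·0 + 0.4·h(Dormant) + 0.2·1
Solving: h(Reactivated) = 0.3488, h(Dormant) = 0.4031.
Starting from Reactivated, the probability is 0.3488.

0.3488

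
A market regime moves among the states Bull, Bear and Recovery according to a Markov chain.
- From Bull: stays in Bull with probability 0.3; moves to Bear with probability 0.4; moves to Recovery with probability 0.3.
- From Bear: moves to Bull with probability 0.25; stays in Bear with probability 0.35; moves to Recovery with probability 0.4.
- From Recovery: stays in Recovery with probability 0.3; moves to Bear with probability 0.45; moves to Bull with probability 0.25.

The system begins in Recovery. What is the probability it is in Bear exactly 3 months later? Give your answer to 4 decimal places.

0.3976

Propagate the distribution vector 3 months from Recovery.
After 0 months: (0.0000, 0.0000, 1.0000)
After 1 month: (0.2500, 0.4500, 0.3000)
After 2 months: (0.2625, 0.3925, 0.3450)
After 3 months: (0.2631, 0.3976, 0.3393)
P(in Bear after 3 months) = 0.3976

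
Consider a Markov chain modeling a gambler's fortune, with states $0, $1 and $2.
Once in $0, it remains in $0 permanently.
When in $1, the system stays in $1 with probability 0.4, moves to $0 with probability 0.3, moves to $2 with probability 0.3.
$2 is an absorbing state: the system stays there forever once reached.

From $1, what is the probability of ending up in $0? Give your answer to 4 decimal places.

Let h(s) be the probability of absorption at $0 starting from transient state s. Then h($0) = 1 and h($2) = 0. By first-step analysis:
h($1) = 0.3·1 + 0.4·h($1) + 0.3·0
Solving: h($1) = 0.5000.
Starting from $1, the probability is 0.5000.

0.5000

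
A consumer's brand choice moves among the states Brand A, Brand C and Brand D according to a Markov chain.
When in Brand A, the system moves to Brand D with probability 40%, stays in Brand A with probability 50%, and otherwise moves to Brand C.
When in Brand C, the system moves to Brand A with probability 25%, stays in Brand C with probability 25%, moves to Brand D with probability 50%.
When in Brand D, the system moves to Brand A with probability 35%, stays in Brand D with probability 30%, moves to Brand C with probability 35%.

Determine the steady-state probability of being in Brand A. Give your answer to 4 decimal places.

Let the stationary distribution be π with π = πP and π_1 + π_2 + π_3 = 1.
π_1 = 0.5·π_1 + 0.25·π_2 + 0.35·π_3
π_2 = 0.1·π_1 + 0.25·π_2 + 0.35·π_3
Solving with the normalization constraint gives π = (0.3846, 0.2308, 0.3846).
So the stationary probability of Brand A is 0.3846.

0.3846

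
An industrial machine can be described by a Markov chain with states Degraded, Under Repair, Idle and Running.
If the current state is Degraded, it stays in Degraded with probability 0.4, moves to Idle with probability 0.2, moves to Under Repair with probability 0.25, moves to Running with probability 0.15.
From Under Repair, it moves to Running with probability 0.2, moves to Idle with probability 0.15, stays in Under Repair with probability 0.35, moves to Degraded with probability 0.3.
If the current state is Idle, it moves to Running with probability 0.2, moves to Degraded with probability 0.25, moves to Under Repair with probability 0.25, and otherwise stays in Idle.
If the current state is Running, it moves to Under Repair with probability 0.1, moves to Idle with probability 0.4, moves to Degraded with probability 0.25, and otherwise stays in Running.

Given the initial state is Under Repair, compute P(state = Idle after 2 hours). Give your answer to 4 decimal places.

0.2375

Propagate the distribution vector 2 hours from Under Repair.
After 0 hours: (0.0000, 1.0000, 0.0000, 0.0000)
After 1 hour: (0.3000, 0.3500, 0.1500, 0.2000)
After 2 hours: (0.3125, 0.2550, 0.2375, 0.1950)
P(in Idle after 2 hours) = 0.2375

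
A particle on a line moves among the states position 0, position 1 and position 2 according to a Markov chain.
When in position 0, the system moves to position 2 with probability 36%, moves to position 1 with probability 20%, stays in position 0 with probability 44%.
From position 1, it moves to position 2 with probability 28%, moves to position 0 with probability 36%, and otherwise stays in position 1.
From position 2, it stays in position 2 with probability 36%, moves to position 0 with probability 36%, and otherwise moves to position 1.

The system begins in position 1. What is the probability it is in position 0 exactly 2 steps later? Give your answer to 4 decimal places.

0.3888

Sum over the intermediate state after 1 step:
P = P(position 1→position 0)·P(position 0→position 0) + P(position 1→position 1)·P(position 1→position 0) + P(position 1→position 2)·P(position 2→position 0)
  = 0.36×0.44 + 0.36×0.36 + 0.28×0.36
  = 0.1584 + 0.1296 + 0.1008 = 0.3888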